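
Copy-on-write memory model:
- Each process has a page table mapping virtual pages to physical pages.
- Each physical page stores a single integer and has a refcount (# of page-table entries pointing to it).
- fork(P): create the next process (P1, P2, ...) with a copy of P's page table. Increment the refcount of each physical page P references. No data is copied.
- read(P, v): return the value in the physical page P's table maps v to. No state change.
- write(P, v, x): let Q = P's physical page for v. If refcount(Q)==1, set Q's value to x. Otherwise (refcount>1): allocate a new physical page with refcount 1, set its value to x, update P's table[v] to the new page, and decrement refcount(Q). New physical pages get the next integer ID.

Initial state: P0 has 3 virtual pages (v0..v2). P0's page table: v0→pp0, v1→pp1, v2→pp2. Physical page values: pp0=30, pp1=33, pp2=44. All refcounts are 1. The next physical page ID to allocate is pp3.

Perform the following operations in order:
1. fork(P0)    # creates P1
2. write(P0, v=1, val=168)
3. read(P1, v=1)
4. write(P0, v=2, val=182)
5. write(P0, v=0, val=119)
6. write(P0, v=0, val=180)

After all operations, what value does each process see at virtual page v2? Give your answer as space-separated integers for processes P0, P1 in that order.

Answer: 182 44

Derivation:
Op 1: fork(P0) -> P1. 3 ppages; refcounts: pp0:2 pp1:2 pp2:2
Op 2: write(P0, v1, 168). refcount(pp1)=2>1 -> COPY to pp3. 4 ppages; refcounts: pp0:2 pp1:1 pp2:2 pp3:1
Op 3: read(P1, v1) -> 33. No state change.
Op 4: write(P0, v2, 182). refcount(pp2)=2>1 -> COPY to pp4. 5 ppages; refcounts: pp0:2 pp1:1 pp2:1 pp3:1 pp4:1
Op 5: write(P0, v0, 119). refcount(pp0)=2>1 -> COPY to pp5. 6 ppages; refcounts: pp0:1 pp1:1 pp2:1 pp3:1 pp4:1 pp5:1
Op 6: write(P0, v0, 180). refcount(pp5)=1 -> write in place. 6 ppages; refcounts: pp0:1 pp1:1 pp2:1 pp3:1 pp4:1 pp5:1
P0: v2 -> pp4 = 182
P1: v2 -> pp2 = 44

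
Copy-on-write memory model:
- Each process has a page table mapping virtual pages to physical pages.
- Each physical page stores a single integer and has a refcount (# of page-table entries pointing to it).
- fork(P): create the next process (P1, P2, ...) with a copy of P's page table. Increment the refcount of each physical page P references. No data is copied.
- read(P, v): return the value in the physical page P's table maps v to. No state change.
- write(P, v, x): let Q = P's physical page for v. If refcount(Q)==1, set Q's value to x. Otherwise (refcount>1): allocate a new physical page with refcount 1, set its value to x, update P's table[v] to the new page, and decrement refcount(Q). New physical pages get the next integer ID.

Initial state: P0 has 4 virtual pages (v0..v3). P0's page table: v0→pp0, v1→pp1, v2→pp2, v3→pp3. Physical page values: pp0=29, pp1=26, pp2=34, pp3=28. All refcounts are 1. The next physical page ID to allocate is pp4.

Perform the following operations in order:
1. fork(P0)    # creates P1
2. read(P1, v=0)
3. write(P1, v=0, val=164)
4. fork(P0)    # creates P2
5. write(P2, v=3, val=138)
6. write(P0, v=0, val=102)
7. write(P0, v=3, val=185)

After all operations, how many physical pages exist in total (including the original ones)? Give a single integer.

Op 1: fork(P0) -> P1. 4 ppages; refcounts: pp0:2 pp1:2 pp2:2 pp3:2
Op 2: read(P1, v0) -> 29. No state change.
Op 3: write(P1, v0, 164). refcount(pp0)=2>1 -> COPY to pp4. 5 ppages; refcounts: pp0:1 pp1:2 pp2:2 pp3:2 pp4:1
Op 4: fork(P0) -> P2. 5 ppages; refcounts: pp0:2 pp1:3 pp2:3 pp3:3 pp4:1
Op 5: write(P2, v3, 138). refcount(pp3)=3>1 -> COPY to pp5. 6 ppages; refcounts: pp0:2 pp1:3 pp2:3 pp3:2 pp4:1 pp5:1
Op 6: write(P0, v0, 102). refcount(pp0)=2>1 -> COPY to pp6. 7 ppages; refcounts: pp0:1 pp1:3 pp2:3 pp3:2 pp4:1 pp5:1 pp6:1
Op 7: write(P0, v3, 185). refcount(pp3)=2>1 -> COPY to pp7. 8 ppages; refcounts: pp0:1 pp1:3 pp2:3 pp3:1 pp4:1 pp5:1 pp6:1 pp7:1

Answer: 8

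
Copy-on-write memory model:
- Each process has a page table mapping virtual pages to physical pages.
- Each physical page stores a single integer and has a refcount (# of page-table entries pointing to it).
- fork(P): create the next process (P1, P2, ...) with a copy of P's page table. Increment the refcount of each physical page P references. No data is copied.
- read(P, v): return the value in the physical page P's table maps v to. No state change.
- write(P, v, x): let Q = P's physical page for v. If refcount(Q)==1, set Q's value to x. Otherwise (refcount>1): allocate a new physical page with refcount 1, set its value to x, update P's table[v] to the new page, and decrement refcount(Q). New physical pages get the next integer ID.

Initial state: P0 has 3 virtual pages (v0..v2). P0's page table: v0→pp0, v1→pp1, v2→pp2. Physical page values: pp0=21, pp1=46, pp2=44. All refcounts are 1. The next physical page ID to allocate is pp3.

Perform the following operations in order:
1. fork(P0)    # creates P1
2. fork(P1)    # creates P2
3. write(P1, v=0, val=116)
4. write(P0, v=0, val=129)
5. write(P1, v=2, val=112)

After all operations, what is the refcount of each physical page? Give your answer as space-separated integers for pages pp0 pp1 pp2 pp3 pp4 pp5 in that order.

Op 1: fork(P0) -> P1. 3 ppages; refcounts: pp0:2 pp1:2 pp2:2
Op 2: fork(P1) -> P2. 3 ppages; refcounts: pp0:3 pp1:3 pp2:3
Op 3: write(P1, v0, 116). refcount(pp0)=3>1 -> COPY to pp3. 4 ppages; refcounts: pp0:2 pp1:3 pp2:3 pp3:1
Op 4: write(P0, v0, 129). refcount(pp0)=2>1 -> COPY to pp4. 5 ppages; refcounts: pp0:1 pp1:3 pp2:3 pp3:1 pp4:1
Op 5: write(P1, v2, 112). refcount(pp2)=3>1 -> COPY to pp5. 6 ppages; refcounts: pp0:1 pp1:3 pp2:2 pp3:1 pp4:1 pp5:1

Answer: 1 3 2 1 1 1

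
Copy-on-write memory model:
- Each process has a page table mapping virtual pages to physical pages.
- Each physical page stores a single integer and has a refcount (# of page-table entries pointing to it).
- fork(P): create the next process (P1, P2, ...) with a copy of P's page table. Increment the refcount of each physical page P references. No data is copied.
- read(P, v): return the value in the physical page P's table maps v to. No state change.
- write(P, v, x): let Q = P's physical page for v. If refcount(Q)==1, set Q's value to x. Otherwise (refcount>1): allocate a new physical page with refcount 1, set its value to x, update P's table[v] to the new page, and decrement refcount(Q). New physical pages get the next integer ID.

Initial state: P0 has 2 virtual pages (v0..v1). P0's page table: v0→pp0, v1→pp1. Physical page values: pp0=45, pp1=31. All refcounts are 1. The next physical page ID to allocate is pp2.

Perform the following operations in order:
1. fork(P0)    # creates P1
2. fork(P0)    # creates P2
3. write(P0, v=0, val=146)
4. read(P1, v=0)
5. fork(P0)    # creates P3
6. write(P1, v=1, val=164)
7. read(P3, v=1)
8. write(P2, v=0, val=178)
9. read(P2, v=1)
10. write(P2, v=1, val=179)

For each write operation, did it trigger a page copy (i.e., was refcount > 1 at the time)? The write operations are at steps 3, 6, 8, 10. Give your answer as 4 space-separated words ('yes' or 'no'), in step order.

Op 1: fork(P0) -> P1. 2 ppages; refcounts: pp0:2 pp1:2
Op 2: fork(P0) -> P2. 2 ppages; refcounts: pp0:3 pp1:3
Op 3: write(P0, v0, 146). refcount(pp0)=3>1 -> COPY to pp2. 3 ppages; refcounts: pp0:2 pp1:3 pp2:1
Op 4: read(P1, v0) -> 45. No state change.
Op 5: fork(P0) -> P3. 3 ppages; refcounts: pp0:2 pp1:4 pp2:2
Op 6: write(P1, v1, 164). refcount(pp1)=4>1 -> COPY to pp3. 4 ppages; refcounts: pp0:2 pp1:3 pp2:2 pp3:1
Op 7: read(P3, v1) -> 31. No state change.
Op 8: write(P2, v0, 178). refcount(pp0)=2>1 -> COPY to pp4. 5 ppages; refcounts: pp0:1 pp1:3 pp2:2 pp3:1 pp4:1
Op 9: read(P2, v1) -> 31. No state change.
Op 10: write(P2, v1, 179). refcount(pp1)=3>1 -> COPY to pp5. 6 ppages; refcounts: pp0:1 pp1:2 pp2:2 pp3:1 pp4:1 pp5:1

yes yes yes yes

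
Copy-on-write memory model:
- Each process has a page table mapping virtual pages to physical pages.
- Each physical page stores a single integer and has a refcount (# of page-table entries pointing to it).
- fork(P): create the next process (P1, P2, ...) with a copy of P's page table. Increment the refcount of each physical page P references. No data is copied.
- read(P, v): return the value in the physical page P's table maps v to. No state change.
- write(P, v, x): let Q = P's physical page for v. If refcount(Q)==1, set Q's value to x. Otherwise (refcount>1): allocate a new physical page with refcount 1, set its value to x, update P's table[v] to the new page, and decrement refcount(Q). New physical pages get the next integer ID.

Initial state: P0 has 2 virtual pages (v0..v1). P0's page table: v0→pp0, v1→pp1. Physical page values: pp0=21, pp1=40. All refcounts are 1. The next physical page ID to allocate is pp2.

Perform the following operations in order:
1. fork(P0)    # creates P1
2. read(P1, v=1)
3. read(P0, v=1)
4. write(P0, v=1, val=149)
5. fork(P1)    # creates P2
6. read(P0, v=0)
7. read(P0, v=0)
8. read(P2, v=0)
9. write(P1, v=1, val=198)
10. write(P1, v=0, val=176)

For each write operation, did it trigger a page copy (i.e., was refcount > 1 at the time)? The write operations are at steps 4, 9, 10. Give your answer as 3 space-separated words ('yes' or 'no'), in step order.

Op 1: fork(P0) -> P1. 2 ppages; refcounts: pp0:2 pp1:2
Op 2: read(P1, v1) -> 40. No state change.
Op 3: read(P0, v1) -> 40. No state change.
Op 4: write(P0, v1, 149). refcount(pp1)=2>1 -> COPY to pp2. 3 ppages; refcounts: pp0:2 pp1:1 pp2:1
Op 5: fork(P1) -> P2. 3 ppages; refcounts: pp0:3 pp1:2 pp2:1
Op 6: read(P0, v0) -> 21. No state change.
Op 7: read(P0, v0) -> 21. No state change.
Op 8: read(P2, v0) -> 21. No state change.
Op 9: write(P1, v1, 198). refcount(pp1)=2>1 -> COPY to pp3. 4 ppages; refcounts: pp0:3 pp1:1 pp2:1 pp3:1
Op 10: write(P1, v0, 176). refcount(pp0)=3>1 -> COPY to pp4. 5 ppages; refcounts: pp0:2 pp1:1 pp2:1 pp3:1 pp4:1

yes yes yes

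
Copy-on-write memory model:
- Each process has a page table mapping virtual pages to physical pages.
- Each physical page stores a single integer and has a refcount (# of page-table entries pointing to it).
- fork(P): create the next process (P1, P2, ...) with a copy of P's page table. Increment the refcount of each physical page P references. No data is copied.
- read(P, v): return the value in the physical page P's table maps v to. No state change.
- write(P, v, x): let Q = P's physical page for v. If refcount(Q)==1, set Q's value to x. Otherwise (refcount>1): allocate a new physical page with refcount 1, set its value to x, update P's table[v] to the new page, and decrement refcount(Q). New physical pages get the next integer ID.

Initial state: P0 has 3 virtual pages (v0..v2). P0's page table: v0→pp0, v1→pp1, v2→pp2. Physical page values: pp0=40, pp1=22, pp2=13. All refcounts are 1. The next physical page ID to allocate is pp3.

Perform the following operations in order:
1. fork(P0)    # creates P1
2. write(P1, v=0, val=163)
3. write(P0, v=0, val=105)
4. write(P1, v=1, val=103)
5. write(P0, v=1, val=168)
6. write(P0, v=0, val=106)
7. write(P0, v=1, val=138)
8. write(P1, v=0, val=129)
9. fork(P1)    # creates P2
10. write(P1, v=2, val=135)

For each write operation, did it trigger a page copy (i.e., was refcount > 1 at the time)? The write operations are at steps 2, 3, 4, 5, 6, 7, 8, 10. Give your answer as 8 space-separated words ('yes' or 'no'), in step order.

Op 1: fork(P0) -> P1. 3 ppages; refcounts: pp0:2 pp1:2 pp2:2
Op 2: write(P1, v0, 163). refcount(pp0)=2>1 -> COPY to pp3. 4 ppages; refcounts: pp0:1 pp1:2 pp2:2 pp3:1
Op 3: write(P0, v0, 105). refcount(pp0)=1 -> write in place. 4 ppages; refcounts: pp0:1 pp1:2 pp2:2 pp3:1
Op 4: write(P1, v1, 103). refcount(pp1)=2>1 -> COPY to pp4. 5 ppages; refcounts: pp0:1 pp1:1 pp2:2 pp3:1 pp4:1
Op 5: write(P0, v1, 168). refcount(pp1)=1 -> write in place. 5 ppages; refcounts: pp0:1 pp1:1 pp2:2 pp3:1 pp4:1
Op 6: write(P0, v0, 106). refcount(pp0)=1 -> write in place. 5 ppages; refcounts: pp0:1 pp1:1 pp2:2 pp3:1 pp4:1
Op 7: write(P0, v1, 138). refcount(pp1)=1 -> write in place. 5 ppages; refcounts: pp0:1 pp1:1 pp2:2 pp3:1 pp4:1
Op 8: write(P1, v0, 129). refcount(pp3)=1 -> write in place. 5 ppages; refcounts: pp0:1 pp1:1 pp2:2 pp3:1 pp4:1
Op 9: fork(P1) -> P2. 5 ppages; refcounts: pp0:1 pp1:1 pp2:3 pp3:2 pp4:2
Op 10: write(P1, v2, 135). refcount(pp2)=3>1 -> COPY to pp5. 6 ppages; refcounts: pp0:1 pp1:1 pp2:2 pp3:2 pp4:2 pp5:1

yes no yes no no no no yes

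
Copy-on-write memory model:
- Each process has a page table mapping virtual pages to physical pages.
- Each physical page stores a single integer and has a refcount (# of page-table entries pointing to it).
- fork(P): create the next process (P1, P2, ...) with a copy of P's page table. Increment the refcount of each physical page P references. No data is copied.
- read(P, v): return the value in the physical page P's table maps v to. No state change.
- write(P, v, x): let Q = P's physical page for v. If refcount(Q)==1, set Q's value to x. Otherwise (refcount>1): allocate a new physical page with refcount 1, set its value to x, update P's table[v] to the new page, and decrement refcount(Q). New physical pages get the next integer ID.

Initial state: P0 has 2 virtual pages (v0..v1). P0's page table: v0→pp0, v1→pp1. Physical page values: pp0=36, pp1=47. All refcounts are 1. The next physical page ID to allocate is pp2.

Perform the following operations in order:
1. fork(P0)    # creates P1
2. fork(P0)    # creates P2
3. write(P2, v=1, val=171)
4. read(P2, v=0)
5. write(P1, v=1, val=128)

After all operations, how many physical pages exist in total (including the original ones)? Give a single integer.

Answer: 4

Derivation:
Op 1: fork(P0) -> P1. 2 ppages; refcounts: pp0:2 pp1:2
Op 2: fork(P0) -> P2. 2 ppages; refcounts: pp0:3 pp1:3
Op 3: write(P2, v1, 171). refcount(pp1)=3>1 -> COPY to pp2. 3 ppages; refcounts: pp0:3 pp1:2 pp2:1
Op 4: read(P2, v0) -> 36. No state change.
Op 5: write(P1, v1, 128). refcount(pp1)=2>1 -> COPY to pp3. 4 ppages; refcounts: pp0:3 pp1:1 pp2:1 pp3:1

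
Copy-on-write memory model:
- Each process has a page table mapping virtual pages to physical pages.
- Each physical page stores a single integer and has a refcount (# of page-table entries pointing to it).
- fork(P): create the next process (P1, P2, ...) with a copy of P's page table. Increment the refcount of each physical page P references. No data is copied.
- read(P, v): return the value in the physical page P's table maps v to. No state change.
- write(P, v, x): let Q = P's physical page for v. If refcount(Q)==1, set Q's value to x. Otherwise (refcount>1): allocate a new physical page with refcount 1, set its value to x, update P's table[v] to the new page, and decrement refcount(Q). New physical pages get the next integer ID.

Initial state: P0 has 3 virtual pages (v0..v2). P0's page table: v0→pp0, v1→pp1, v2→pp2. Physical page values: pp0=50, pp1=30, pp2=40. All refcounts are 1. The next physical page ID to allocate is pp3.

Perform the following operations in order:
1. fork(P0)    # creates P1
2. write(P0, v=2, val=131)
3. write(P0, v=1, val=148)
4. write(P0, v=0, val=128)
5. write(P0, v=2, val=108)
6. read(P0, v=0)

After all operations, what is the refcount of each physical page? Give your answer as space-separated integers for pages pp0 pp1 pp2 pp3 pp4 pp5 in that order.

Answer: 1 1 1 1 1 1

Derivation:
Op 1: fork(P0) -> P1. 3 ppages; refcounts: pp0:2 pp1:2 pp2:2
Op 2: write(P0, v2, 131). refcount(pp2)=2>1 -> COPY to pp3. 4 ppages; refcounts: pp0:2 pp1:2 pp2:1 pp3:1
Op 3: write(P0, v1, 148). refcount(pp1)=2>1 -> COPY to pp4. 5 ppages; refcounts: pp0:2 pp1:1 pp2:1 pp3:1 pp4:1
Op 4: write(P0, v0, 128). refcount(pp0)=2>1 -> COPY to pp5. 6 ppages; refcounts: pp0:1 pp1:1 pp2:1 pp3:1 pp4:1 pp5:1
Op 5: write(P0, v2, 108). refcount(pp3)=1 -> write in place. 6 ppages; refcounts: pp0:1 pp1:1 pp2:1 pp3:1 pp4:1 pp5:1
Op 6: read(P0, v0) -> 128. No state change.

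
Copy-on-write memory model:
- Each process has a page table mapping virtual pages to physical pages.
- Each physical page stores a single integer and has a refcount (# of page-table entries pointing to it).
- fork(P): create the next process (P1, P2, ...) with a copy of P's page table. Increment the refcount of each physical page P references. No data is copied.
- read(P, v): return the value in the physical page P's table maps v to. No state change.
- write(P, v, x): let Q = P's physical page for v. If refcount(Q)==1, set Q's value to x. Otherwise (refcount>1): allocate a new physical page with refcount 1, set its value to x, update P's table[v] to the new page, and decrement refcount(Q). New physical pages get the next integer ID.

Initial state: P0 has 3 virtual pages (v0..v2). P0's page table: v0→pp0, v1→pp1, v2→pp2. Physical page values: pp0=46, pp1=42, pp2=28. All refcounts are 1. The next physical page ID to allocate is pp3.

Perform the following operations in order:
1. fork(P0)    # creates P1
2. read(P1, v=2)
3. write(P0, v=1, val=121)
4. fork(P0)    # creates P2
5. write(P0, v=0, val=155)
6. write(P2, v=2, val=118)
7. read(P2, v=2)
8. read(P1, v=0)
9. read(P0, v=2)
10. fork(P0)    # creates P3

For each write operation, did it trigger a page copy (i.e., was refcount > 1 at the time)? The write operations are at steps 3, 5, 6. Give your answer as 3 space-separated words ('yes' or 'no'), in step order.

Op 1: fork(P0) -> P1. 3 ppages; refcounts: pp0:2 pp1:2 pp2:2
Op 2: read(P1, v2) -> 28. No state change.
Op 3: write(P0, v1, 121). refcount(pp1)=2>1 -> COPY to pp3. 4 ppages; refcounts: pp0:2 pp1:1 pp2:2 pp3:1
Op 4: fork(P0) -> P2. 4 ppages; refcounts: pp0:3 pp1:1 pp2:3 pp3:2
Op 5: write(P0, v0, 155). refcount(pp0)=3>1 -> COPY to pp4. 5 ppages; refcounts: pp0:2 pp1:1 pp2:3 pp3:2 pp4:1
Op 6: write(P2, v2, 118). refcount(pp2)=3>1 -> COPY to pp5. 6 ppages; refcounts: pp0:2 pp1:1 pp2:2 pp3:2 pp4:1 pp5:1
Op 7: read(P2, v2) -> 118. No state change.
Op 8: read(P1, v0) -> 46. No state change.
Op 9: read(P0, v2) -> 28. No state change.
Op 10: fork(P0) -> P3. 6 ppages; refcounts: pp0:2 pp1:1 pp2:3 pp3:3 pp4:2 pp5:1

yes yes yes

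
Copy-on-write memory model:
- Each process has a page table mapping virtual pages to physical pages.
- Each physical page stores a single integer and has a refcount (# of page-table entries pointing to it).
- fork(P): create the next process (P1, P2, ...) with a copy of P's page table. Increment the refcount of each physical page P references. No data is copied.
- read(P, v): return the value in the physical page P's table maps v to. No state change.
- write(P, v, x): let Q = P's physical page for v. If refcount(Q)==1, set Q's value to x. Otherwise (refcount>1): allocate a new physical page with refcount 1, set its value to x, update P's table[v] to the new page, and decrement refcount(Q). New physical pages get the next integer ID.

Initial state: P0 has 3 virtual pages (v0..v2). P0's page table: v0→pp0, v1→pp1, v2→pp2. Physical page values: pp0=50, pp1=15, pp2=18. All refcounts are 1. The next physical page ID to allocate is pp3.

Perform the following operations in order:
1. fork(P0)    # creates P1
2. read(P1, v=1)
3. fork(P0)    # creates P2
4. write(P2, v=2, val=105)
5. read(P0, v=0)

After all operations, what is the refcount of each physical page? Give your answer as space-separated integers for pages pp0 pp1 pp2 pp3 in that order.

Op 1: fork(P0) -> P1. 3 ppages; refcounts: pp0:2 pp1:2 pp2:2
Op 2: read(P1, v1) -> 15. No state change.
Op 3: fork(P0) -> P2. 3 ppages; refcounts: pp0:3 pp1:3 pp2:3
Op 4: write(P2, v2, 105). refcount(pp2)=3>1 -> COPY to pp3. 4 ppages; refcounts: pp0:3 pp1:3 pp2:2 pp3:1
Op 5: read(P0, v0) -> 50. No state change.

Answer: 3 3 2 1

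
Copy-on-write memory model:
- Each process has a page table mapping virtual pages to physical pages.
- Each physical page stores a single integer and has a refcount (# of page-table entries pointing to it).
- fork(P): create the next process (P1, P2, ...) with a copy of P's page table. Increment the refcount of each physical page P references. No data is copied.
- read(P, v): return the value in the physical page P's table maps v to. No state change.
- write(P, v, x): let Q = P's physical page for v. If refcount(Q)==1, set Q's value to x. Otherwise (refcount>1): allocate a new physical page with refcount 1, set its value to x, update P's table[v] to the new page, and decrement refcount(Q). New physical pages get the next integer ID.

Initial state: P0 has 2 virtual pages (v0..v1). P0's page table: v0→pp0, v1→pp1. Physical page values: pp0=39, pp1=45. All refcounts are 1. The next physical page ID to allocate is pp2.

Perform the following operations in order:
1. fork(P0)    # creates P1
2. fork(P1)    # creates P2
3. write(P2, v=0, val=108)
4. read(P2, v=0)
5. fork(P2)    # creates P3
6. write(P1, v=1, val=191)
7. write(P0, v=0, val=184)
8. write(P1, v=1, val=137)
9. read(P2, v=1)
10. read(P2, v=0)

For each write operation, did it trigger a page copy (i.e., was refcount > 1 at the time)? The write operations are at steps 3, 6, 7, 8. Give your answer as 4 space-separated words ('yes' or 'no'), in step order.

Op 1: fork(P0) -> P1. 2 ppages; refcounts: pp0:2 pp1:2
Op 2: fork(P1) -> P2. 2 ppages; refcounts: pp0:3 pp1:3
Op 3: write(P2, v0, 108). refcount(pp0)=3>1 -> COPY to pp2. 3 ppages; refcounts: pp0:2 pp1:3 pp2:1
Op 4: read(P2, v0) -> 108. No state change.
Op 5: fork(P2) -> P3. 3 ppages; refcounts: pp0:2 pp1:4 pp2:2
Op 6: write(P1, v1, 191). refcount(pp1)=4>1 -> COPY to pp3. 4 ppages; refcounts: pp0:2 pp1:3 pp2:2 pp3:1
Op 7: write(P0, v0, 184). refcount(pp0)=2>1 -> COPY to pp4. 5 ppages; refcounts: pp0:1 pp1:3 pp2:2 pp3:1 pp4:1
Op 8: write(P1, v1, 137). refcount(pp3)=1 -> write in place. 5 ppages; refcounts: pp0:1 pp1:3 pp2:2 pp3:1 pp4:1
Op 9: read(P2, v1) -> 45. No state change.
Op 10: read(P2, v0) -> 108. No state change.

yes yes yes no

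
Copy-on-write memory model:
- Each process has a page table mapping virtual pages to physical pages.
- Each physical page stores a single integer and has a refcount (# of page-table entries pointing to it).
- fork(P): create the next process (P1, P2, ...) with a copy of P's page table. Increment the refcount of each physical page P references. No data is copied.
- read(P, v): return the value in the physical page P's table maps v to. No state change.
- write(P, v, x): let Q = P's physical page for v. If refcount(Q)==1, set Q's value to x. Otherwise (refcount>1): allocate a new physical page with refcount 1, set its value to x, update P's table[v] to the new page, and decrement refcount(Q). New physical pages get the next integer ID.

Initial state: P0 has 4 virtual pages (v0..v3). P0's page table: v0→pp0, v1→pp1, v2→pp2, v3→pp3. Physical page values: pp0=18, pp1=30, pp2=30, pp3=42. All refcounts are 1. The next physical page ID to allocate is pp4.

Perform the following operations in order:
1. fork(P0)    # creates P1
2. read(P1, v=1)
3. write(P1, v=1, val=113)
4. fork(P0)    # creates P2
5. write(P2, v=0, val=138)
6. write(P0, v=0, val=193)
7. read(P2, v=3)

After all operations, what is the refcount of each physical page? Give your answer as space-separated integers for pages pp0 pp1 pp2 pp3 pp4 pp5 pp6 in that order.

Answer: 1 2 3 3 1 1 1

Derivation:
Op 1: fork(P0) -> P1. 4 ppages; refcounts: pp0:2 pp1:2 pp2:2 pp3:2
Op 2: read(P1, v1) -> 30. No state change.
Op 3: write(P1, v1, 113). refcount(pp1)=2>1 -> COPY to pp4. 5 ppages; refcounts: pp0:2 pp1:1 pp2:2 pp3:2 pp4:1
Op 4: fork(P0) -> P2. 5 ppages; refcounts: pp0:3 pp1:2 pp2:3 pp3:3 pp4:1
Op 5: write(P2, v0, 138). refcount(pp0)=3>1 -> COPY to pp5. 6 ppages; refcounts: pp0:2 pp1:2 pp2:3 pp3:3 pp4:1 pp5:1
Op 6: write(P0, v0, 193). refcount(pp0)=2>1 -> COPY to pp6. 7 ppages; refcounts: pp0:1 pp1:2 pp2:3 pp3:3 pp4:1 pp5:1 pp6:1
Op 7: read(P2, v3) -> 42. No state change.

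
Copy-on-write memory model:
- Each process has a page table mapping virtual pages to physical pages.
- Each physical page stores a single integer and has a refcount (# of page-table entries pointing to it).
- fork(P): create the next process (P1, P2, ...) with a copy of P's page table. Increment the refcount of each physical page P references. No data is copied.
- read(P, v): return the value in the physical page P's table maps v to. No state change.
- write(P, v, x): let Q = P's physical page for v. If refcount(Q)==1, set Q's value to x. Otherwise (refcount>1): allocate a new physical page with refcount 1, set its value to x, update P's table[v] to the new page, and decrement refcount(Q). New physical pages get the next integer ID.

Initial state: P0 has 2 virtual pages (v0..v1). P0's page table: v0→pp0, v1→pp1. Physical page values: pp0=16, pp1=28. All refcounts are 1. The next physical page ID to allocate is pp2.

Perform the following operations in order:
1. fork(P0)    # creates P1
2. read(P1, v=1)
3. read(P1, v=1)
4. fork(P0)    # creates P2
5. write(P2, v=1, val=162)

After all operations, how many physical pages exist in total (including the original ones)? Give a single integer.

Op 1: fork(P0) -> P1. 2 ppages; refcounts: pp0:2 pp1:2
Op 2: read(P1, v1) -> 28. No state change.
Op 3: read(P1, v1) -> 28. No state change.
Op 4: fork(P0) -> P2. 2 ppages; refcounts: pp0:3 pp1:3
Op 5: write(P2, v1, 162). refcount(pp1)=3>1 -> COPY to pp2. 3 ppages; refcounts: pp0:3 pp1:2 pp2:1

Answer: 3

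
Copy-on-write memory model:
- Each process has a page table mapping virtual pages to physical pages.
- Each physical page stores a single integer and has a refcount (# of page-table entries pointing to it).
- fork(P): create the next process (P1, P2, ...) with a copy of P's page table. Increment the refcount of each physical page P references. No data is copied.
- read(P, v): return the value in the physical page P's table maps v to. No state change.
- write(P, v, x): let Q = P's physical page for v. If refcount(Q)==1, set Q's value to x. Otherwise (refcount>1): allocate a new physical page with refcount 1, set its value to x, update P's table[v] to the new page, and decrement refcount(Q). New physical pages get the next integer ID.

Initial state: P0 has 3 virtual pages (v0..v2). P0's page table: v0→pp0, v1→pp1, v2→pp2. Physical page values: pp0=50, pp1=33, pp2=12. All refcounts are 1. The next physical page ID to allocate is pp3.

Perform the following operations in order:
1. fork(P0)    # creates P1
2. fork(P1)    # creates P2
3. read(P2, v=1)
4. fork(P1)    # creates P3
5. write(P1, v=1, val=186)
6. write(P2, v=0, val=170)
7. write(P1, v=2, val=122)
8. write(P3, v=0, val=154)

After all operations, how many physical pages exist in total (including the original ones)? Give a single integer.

Op 1: fork(P0) -> P1. 3 ppages; refcounts: pp0:2 pp1:2 pp2:2
Op 2: fork(P1) -> P2. 3 ppages; refcounts: pp0:3 pp1:3 pp2:3
Op 3: read(P2, v1) -> 33. No state change.
Op 4: fork(P1) -> P3. 3 ppages; refcounts: pp0:4 pp1:4 pp2:4
Op 5: write(P1, v1, 186). refcount(pp1)=4>1 -> COPY to pp3. 4 ppages; refcounts: pp0:4 pp1:3 pp2:4 pp3:1
Op 6: write(P2, v0, 170). refcount(pp0)=4>1 -> COPY to pp4. 5 ppages; refcounts: pp0:3 pp1:3 pp2:4 pp3:1 pp4:1
Op 7: write(P1, v2, 122). refcount(pp2)=4>1 -> COPY to pp5. 6 ppages; refcounts: pp0:3 pp1:3 pp2:3 pp3:1 pp4:1 pp5:1
Op 8: write(P3, v0, 154). refcount(pp0)=3>1 -> COPY to pp6. 7 ppages; refcounts: pp0:2 pp1:3 pp2:3 pp3:1 pp4:1 pp5:1 pp6:1

Answer: 7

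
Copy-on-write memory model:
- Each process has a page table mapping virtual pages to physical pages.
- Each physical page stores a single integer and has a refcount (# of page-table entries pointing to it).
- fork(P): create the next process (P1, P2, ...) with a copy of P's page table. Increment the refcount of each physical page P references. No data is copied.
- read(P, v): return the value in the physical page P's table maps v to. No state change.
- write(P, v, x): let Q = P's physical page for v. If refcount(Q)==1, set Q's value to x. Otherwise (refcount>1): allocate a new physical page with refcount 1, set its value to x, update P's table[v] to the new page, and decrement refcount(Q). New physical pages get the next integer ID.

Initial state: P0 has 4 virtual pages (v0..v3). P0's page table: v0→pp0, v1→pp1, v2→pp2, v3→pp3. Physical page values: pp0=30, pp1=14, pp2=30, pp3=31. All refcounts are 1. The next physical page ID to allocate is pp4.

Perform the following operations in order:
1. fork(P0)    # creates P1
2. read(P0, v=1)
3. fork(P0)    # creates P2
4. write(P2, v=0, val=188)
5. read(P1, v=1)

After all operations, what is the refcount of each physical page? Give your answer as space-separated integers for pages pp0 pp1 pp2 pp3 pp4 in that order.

Answer: 2 3 3 3 1

Derivation:
Op 1: fork(P0) -> P1. 4 ppages; refcounts: pp0:2 pp1:2 pp2:2 pp3:2
Op 2: read(P0, v1) -> 14. No state change.
Op 3: fork(P0) -> P2. 4 ppages; refcounts: pp0:3 pp1:3 pp2:3 pp3:3
Op 4: write(P2, v0, 188). refcount(pp0)=3>1 -> COPY to pp4. 5 ppages; refcounts: pp0:2 pp1:3 pp2:3 pp3:3 pp4:1
Op 5: read(P1, v1) -> 14. No state change.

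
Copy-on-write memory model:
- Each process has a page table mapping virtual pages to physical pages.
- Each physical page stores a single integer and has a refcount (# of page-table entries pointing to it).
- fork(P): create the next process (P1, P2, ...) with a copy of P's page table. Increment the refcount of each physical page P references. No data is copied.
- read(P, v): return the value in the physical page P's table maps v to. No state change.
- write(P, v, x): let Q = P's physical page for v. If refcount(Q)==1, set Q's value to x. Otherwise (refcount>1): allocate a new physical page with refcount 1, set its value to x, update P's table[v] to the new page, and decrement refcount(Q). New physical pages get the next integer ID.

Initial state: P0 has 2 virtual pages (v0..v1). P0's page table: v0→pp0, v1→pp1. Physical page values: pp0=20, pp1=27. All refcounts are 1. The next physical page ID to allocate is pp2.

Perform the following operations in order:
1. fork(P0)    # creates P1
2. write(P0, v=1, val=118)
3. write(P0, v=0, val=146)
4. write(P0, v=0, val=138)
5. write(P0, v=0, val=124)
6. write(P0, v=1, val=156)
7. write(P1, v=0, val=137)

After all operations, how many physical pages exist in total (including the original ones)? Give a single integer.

Answer: 4

Derivation:
Op 1: fork(P0) -> P1. 2 ppages; refcounts: pp0:2 pp1:2
Op 2: write(P0, v1, 118). refcount(pp1)=2>1 -> COPY to pp2. 3 ppages; refcounts: pp0:2 pp1:1 pp2:1
Op 3: write(P0, v0, 146). refcount(pp0)=2>1 -> COPY to pp3. 4 ppages; refcounts: pp0:1 pp1:1 pp2:1 pp3:1
Op 4: write(P0, v0, 138). refcount(pp3)=1 -> write in place. 4 ppages; refcounts: pp0:1 pp1:1 pp2:1 pp3:1
Op 5: write(P0, v0, 124). refcount(pp3)=1 -> write in place. 4 ppages; refcounts: pp0:1 pp1:1 pp2:1 pp3:1
Op 6: write(P0, v1, 156). refcount(pp2)=1 -> write in place. 4 ppages; refcounts: pp0:1 pp1:1 pp2:1 pp3:1
Op 7: write(P1, v0, 137). refcount(pp0)=1 -> write in place. 4 ppages; refcounts: pp0:1 pp1:1 pp2:1 pp3:1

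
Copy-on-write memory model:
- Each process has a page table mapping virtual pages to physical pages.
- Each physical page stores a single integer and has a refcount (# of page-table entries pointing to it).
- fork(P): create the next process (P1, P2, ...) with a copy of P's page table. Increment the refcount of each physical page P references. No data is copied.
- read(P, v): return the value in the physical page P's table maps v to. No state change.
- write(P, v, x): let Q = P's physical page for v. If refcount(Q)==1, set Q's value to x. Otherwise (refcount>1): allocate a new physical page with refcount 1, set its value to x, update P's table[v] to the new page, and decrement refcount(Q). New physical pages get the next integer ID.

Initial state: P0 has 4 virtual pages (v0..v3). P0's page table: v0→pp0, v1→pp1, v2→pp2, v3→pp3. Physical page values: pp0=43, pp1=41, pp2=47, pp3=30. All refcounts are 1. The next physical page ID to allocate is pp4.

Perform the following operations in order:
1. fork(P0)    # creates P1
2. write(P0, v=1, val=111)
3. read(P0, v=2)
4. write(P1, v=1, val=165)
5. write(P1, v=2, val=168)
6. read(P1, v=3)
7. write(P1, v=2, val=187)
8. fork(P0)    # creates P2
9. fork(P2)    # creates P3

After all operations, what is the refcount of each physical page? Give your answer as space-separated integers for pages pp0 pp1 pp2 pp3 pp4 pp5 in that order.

Answer: 4 1 3 4 3 1

Derivation:
Op 1: fork(P0) -> P1. 4 ppages; refcounts: pp0:2 pp1:2 pp2:2 pp3:2
Op 2: write(P0, v1, 111). refcount(pp1)=2>1 -> COPY to pp4. 5 ppages; refcounts: pp0:2 pp1:1 pp2:2 pp3:2 pp4:1
Op 3: read(P0, v2) -> 47. No state change.
Op 4: write(P1, v1, 165). refcount(pp1)=1 -> write in place. 5 ppages; refcounts: pp0:2 pp1:1 pp2:2 pp3:2 pp4:1
Op 5: write(P1, v2, 168). refcount(pp2)=2>1 -> COPY to pp5. 6 ppages; refcounts: pp0:2 pp1:1 pp2:1 pp3:2 pp4:1 pp5:1
Op 6: read(P1, v3) -> 30. No state change.
Op 7: write(P1, v2, 187). refcount(pp5)=1 -> write in place. 6 ppages; refcounts: pp0:2 pp1:1 pp2:1 pp3:2 pp4:1 pp5:1
Op 8: fork(P0) -> P2. 6 ppages; refcounts: pp0:3 pp1:1 pp2:2 pp3:3 pp4:2 pp5:1
Op 9: fork(P2) -> P3. 6 ppages; refcounts: pp0:4 pp1:1 pp2:3 pp3:4 pp4:3 pp5:1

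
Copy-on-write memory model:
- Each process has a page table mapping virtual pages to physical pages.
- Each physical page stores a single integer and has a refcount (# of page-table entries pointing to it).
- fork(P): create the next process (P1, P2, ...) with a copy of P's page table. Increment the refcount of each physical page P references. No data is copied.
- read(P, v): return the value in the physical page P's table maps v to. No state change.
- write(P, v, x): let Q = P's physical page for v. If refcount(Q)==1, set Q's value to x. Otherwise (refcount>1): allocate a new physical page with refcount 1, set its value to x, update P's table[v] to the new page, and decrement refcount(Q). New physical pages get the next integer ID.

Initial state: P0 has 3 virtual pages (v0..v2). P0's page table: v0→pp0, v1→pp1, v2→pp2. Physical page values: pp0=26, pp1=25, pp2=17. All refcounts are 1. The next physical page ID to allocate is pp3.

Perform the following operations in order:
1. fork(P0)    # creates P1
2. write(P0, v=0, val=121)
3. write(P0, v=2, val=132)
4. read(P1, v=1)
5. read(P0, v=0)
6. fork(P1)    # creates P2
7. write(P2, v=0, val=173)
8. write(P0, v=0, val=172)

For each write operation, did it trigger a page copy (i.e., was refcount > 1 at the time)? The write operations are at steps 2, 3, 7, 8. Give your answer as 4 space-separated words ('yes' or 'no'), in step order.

Op 1: fork(P0) -> P1. 3 ppages; refcounts: pp0:2 pp1:2 pp2:2
Op 2: write(P0, v0, 121). refcount(pp0)=2>1 -> COPY to pp3. 4 ppages; refcounts: pp0:1 pp1:2 pp2:2 pp3:1
Op 3: write(P0, v2, 132). refcount(pp2)=2>1 -> COPY to pp4. 5 ppages; refcounts: pp0:1 pp1:2 pp2:1 pp3:1 pp4:1
Op 4: read(P1, v1) -> 25. No state change.
Op 5: read(P0, v0) -> 121. No state change.
Op 6: fork(P1) -> P2. 5 ppages; refcounts: pp0:2 pp1:3 pp2:2 pp3:1 pp4:1
Op 7: write(P2, v0, 173). refcount(pp0)=2>1 -> COPY to pp5. 6 ppages; refcounts: pp0:1 pp1:3 pp2:2 pp3:1 pp4:1 pp5:1
Op 8: write(P0, v0, 172). refcount(pp3)=1 -> write in place. 6 ppages; refcounts: pp0:1 pp1:3 pp2:2 pp3:1 pp4:1 pp5:1

yes yes yes no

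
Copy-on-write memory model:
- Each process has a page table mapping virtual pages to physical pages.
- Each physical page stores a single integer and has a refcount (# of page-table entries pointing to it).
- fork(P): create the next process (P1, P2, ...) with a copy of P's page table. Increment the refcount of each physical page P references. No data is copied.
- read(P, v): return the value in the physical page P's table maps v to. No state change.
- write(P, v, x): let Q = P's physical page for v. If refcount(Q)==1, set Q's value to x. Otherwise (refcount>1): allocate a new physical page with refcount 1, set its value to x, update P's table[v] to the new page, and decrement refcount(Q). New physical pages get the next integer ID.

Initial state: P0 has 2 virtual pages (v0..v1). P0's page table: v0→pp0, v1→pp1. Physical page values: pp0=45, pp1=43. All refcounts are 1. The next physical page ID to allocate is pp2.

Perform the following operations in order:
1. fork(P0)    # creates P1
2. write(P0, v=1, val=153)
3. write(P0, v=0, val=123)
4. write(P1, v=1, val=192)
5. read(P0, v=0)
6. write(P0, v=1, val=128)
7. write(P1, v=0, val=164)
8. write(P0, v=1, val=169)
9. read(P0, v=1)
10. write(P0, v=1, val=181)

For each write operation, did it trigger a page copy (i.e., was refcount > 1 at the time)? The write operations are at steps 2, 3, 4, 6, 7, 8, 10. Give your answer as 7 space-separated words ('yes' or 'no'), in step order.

Op 1: fork(P0) -> P1. 2 ppages; refcounts: pp0:2 pp1:2
Op 2: write(P0, v1, 153). refcount(pp1)=2>1 -> COPY to pp2. 3 ppages; refcounts: pp0:2 pp1:1 pp2:1
Op 3: write(P0, v0, 123). refcount(pp0)=2>1 -> COPY to pp3. 4 ppages; refcounts: pp0:1 pp1:1 pp2:1 pp3:1
Op 4: write(P1, v1, 192). refcount(pp1)=1 -> write in place. 4 ppages; refcounts: pp0:1 pp1:1 pp2:1 pp3:1
Op 5: read(P0, v0) -> 123. No state change.
Op 6: write(P0, v1, 128). refcount(pp2)=1 -> write in place. 4 ppages; refcounts: pp0:1 pp1:1 pp2:1 pp3:1
Op 7: write(P1, v0, 164). refcount(pp0)=1 -> write in place. 4 ppages; refcounts: pp0:1 pp1:1 pp2:1 pp3:1
Op 8: write(P0, v1, 169). refcount(pp2)=1 -> write in place. 4 ppages; refcounts: pp0:1 pp1:1 pp2:1 pp3:1
Op 9: read(P0, v1) -> 169. No state change.
Op 10: write(P0, v1, 181). refcount(pp2)=1 -> write in place. 4 ppages; refcounts: pp0:1 pp1:1 pp2:1 pp3:1

yes yes no no no no no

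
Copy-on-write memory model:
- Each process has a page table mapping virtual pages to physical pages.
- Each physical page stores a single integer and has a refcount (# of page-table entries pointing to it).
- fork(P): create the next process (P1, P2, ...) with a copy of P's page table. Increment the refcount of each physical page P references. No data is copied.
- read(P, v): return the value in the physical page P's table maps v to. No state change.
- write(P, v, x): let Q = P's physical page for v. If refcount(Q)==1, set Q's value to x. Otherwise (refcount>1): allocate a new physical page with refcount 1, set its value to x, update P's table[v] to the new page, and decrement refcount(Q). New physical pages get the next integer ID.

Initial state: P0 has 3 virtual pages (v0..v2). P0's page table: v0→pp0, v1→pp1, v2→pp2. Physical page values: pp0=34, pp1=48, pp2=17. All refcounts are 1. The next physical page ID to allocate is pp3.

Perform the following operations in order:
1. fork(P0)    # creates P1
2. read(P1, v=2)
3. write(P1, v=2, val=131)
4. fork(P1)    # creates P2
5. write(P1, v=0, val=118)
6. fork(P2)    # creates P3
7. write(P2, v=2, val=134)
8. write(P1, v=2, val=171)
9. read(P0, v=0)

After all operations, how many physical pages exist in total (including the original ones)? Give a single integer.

Op 1: fork(P0) -> P1. 3 ppages; refcounts: pp0:2 pp1:2 pp2:2
Op 2: read(P1, v2) -> 17. No state change.
Op 3: write(P1, v2, 131). refcount(pp2)=2>1 -> COPY to pp3. 4 ppages; refcounts: pp0:2 pp1:2 pp2:1 pp3:1
Op 4: fork(P1) -> P2. 4 ppages; refcounts: pp0:3 pp1:3 pp2:1 pp3:2
Op 5: write(P1, v0, 118). refcount(pp0)=3>1 -> COPY to pp4. 5 ppages; refcounts: pp0:2 pp1:3 pp2:1 pp3:2 pp4:1
Op 6: fork(P2) -> P3. 5 ppages; refcounts: pp0:3 pp1:4 pp2:1 pp3:3 pp4:1
Op 7: write(P2, v2, 134). refcount(pp3)=3>1 -> COPY to pp5. 6 ppages; refcounts: pp0:3 pp1:4 pp2:1 pp3:2 pp4:1 pp5:1
Op 8: write(P1, v2, 171). refcount(pp3)=2>1 -> COPY to pp6. 7 ppages; refcounts: pp0:3 pp1:4 pp2:1 pp3:1 pp4:1 pp5:1 pp6:1
Op 9: read(P0, v0) -> 34. No state change.

Answer: 7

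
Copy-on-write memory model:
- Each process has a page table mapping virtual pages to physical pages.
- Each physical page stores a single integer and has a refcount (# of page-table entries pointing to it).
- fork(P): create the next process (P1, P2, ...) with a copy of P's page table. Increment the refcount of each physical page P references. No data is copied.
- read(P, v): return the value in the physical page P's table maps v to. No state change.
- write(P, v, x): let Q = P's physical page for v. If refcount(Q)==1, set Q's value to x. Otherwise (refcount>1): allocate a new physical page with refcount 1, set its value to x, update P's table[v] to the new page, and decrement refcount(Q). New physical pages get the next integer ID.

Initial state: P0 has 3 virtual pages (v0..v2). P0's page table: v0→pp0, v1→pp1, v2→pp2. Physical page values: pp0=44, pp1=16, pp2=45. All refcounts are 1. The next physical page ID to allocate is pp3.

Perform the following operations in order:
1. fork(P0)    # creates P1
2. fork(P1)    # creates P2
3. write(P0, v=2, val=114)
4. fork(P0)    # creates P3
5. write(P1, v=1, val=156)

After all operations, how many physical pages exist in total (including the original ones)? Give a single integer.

Op 1: fork(P0) -> P1. 3 ppages; refcounts: pp0:2 pp1:2 pp2:2
Op 2: fork(P1) -> P2. 3 ppages; refcounts: pp0:3 pp1:3 pp2:3
Op 3: write(P0, v2, 114). refcount(pp2)=3>1 -> COPY to pp3. 4 ppages; refcounts: pp0:3 pp1:3 pp2:2 pp3:1
Op 4: fork(P0) -> P3. 4 ppages; refcounts: pp0:4 pp1:4 pp2:2 pp3:2
Op 5: write(P1, v1, 156). refcount(pp1)=4>1 -> COPY to pp4. 5 ppages; refcounts: pp0:4 pp1:3 pp2:2 pp3:2 pp4:1

Answer: 5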